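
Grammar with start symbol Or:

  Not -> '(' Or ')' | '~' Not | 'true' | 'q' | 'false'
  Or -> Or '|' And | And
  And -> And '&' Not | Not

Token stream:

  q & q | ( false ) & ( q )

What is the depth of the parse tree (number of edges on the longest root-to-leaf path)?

7

[Or [Or [And [And [Not q]] & [Not q]]] | [And [And [Not ( [Or [And [Not false]]] )]] & [Not ( [Or [And [Not q]]] )]]]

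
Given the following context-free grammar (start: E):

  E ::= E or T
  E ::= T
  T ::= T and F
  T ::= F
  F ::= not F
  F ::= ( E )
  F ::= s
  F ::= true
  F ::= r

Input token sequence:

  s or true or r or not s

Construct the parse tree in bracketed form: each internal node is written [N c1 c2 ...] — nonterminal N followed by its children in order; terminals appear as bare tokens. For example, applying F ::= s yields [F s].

[E [E [E [E [T [F s]]] or [T [F true]]] or [T [F r]]] or [T [F not [F s]]]]

E
E or T
E or T or T
E or T or T or T
T or T or T or T
F or T or T or T
s or T or T or T
s or F or T or T
s or true or T or T
s or true or F or T
s or true or r or T
s or true or r or F
s or true or r or not F
s or true or r or not s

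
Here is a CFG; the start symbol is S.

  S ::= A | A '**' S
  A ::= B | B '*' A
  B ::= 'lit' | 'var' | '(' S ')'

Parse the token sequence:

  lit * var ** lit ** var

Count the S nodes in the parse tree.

3

[S [A [B lit] * [A [B var]]] ** [S [A [B lit]] ** [S [A [B var]]]]]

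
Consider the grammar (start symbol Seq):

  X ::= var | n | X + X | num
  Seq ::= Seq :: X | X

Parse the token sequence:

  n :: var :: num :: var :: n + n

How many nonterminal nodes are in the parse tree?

12

[Seq [Seq [Seq [Seq [Seq [X n]] :: [X var]] :: [X num]] :: [X var]] :: [X [X n] + [X n]]]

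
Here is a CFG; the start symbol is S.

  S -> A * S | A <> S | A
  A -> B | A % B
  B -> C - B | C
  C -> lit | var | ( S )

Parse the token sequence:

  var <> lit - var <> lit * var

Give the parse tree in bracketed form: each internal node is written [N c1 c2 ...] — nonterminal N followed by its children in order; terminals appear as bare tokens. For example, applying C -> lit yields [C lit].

S
A <> S
B <> S
C <> S
var <> S
var <> A <> S
var <> B <> S
var <> C - B <> S
var <> lit - B <> S
var <> lit - C <> S
var <> lit - var <> S
var <> lit - var <> A * S
var <> lit - var <> B * S
var <> lit - var <> C * S
var <> lit - var <> lit * S
var <> lit - var <> lit * A
var <> lit - var <> lit * B
var <> lit - var <> lit * C
var <> lit - var <> lit * var

[S [A [B [C var]]] <> [S [A [B [C lit] - [B [C var]]]] <> [S [A [B [C lit]]] * [S [A [B [C var]]]]]]]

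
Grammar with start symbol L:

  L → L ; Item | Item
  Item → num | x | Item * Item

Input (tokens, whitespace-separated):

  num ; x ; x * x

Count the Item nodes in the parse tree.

[L [L [L [Item num]] ; [Item x]] ; [Item [Item x] * [Item x]]]

5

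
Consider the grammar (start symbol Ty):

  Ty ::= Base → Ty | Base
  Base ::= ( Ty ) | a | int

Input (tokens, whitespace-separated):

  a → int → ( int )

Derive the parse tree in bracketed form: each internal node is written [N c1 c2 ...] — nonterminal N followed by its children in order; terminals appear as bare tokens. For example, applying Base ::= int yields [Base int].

[Ty [Base a] → [Ty [Base int] → [Ty [Base ( [Ty [Base int]] )]]]]

Ty
Base → Ty
a → Ty
a → Base → Ty
a → int → Ty
a → int → Base
a → int → ( Ty )
a → int → ( Base )
a → int → ( int )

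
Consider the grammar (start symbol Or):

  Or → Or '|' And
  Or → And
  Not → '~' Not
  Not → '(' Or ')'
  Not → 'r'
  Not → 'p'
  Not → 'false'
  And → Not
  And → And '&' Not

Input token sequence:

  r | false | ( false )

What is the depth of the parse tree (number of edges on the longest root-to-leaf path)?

[Or [Or [Or [And [Not r]]] | [And [Not false]]] | [And [Not ( [Or [And [Not false]]] )]]]

6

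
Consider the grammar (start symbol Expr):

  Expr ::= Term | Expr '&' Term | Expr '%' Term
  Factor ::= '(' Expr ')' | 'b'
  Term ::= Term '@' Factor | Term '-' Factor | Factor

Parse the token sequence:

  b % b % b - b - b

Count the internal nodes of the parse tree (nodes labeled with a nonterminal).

[Expr [Expr [Expr [Term [Factor b]]] % [Term [Factor b]]] % [Term [Term [Term [Factor b]] - [Factor b]] - [Factor b]]]

13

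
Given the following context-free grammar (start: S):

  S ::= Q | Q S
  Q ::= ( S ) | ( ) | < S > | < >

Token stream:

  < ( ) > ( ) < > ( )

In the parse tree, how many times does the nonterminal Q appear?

5

[S [Q < [S [Q ( )]] >] [S [Q ( )] [S [Q < >] [S [Q ( )]]]]]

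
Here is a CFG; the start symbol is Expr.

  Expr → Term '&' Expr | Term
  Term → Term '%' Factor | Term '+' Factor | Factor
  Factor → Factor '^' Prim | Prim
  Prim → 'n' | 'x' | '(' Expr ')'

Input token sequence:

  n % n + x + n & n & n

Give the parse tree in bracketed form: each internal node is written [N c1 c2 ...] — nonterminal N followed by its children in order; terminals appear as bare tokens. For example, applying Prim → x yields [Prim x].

Expr
Term & Expr
Term + Factor & Expr
Term + Factor + Factor & Expr
Term % Factor + Factor + Factor & Expr
Factor % Factor + Factor + Factor & Expr
Prim % Factor + Factor + Factor & Expr
n % Factor + Factor + Factor & Expr
n % Prim + Factor + Factor & Expr
n % n + Factor + Factor & Expr
n % n + Prim + Factor & Expr
n % n + x + Factor & Expr
n % n + x + Prim & Expr
n % n + x + n & Expr
n % n + x + n & Term & Expr
n % n + x + n & Factor & Expr
n % n + x + n & Prim & Expr
n % n + x + n & n & Expr
n % n + x + n & n & Term
n % n + x + n & n & Factor
n % n + x + n & n & Prim
n % n + x + n & n & n

[Expr [Term [Term [Term [Term [Factor [Prim n]]] % [Factor [Prim n]]] + [Factor [Prim x]]] + [Factor [Prim n]]] & [Expr [Term [Factor [Prim n]]] & [Expr [Term [Factor [Prim n]]]]]]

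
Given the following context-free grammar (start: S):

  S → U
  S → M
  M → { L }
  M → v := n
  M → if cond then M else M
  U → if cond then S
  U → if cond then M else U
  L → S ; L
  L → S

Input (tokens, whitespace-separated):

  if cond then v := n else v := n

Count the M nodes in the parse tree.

[S [M if cond then [M v := n] else [M v := n]]]

3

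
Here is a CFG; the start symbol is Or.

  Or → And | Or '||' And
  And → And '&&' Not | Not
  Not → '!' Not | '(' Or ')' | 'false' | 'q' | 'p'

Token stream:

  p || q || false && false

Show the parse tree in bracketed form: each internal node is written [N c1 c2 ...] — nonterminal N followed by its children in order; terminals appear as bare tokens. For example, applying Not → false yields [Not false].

Or
Or || And
Or || And || And
And || And || And
Not || And || And
p || And || And
p || Not || And
p || q || And
p || q || And && Not
p || q || Not && Not
p || q || false && Not
p || q || false && false

[Or [Or [Or [And [Not p]]] || [And [Not q]]] || [And [And [Not false]] && [Not false]]]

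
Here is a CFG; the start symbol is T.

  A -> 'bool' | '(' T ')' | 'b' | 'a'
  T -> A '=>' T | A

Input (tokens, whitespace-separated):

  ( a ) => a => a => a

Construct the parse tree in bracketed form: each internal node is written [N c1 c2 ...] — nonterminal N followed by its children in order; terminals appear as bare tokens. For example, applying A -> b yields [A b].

[T [A ( [T [A a]] )] => [T [A a] => [T [A a] => [T [A a]]]]]

T
A => T
( T ) => T
( A ) => T
( a ) => T
( a ) => A => T
( a ) => a => T
( a ) => a => A => T
( a ) => a => a => T
( a ) => a => a => A
( a ) => a => a => a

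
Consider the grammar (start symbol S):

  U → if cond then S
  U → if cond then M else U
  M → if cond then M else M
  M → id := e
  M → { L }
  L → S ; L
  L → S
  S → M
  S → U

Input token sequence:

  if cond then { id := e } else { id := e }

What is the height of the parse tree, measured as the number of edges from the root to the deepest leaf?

[S [M if cond then [M { [L [S [M id := e]]] }] else [M { [L [S [M id := e]]] }]]]

6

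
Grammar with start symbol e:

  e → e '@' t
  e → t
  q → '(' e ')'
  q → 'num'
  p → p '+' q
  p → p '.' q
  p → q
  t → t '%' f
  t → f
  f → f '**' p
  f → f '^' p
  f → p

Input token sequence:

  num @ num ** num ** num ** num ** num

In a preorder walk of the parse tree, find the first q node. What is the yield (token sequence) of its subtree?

num

[e [e [t [f [p [q num]]]]] @ [t [f [f [f [f [f [p [q num]]] ** [p [q num]]] ** [p [q num]]] ** [p [q num]]] ** [p [q num]]]]]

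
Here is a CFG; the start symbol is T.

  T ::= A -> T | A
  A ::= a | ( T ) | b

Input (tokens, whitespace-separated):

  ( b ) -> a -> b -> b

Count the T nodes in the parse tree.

[T [A ( [T [A b]] )] -> [T [A a] -> [T [A b] -> [T [A b]]]]]

5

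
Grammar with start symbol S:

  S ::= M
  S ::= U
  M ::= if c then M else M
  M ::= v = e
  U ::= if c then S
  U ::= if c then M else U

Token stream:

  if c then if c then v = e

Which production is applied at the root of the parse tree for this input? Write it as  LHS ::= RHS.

S ::= U

[S [U if c then [S [U if c then [S [M v = e]]]]]]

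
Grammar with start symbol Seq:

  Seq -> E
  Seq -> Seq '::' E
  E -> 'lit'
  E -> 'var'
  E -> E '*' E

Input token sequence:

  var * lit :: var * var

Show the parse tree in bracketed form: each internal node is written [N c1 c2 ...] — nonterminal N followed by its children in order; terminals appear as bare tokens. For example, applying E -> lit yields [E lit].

[Seq [Seq [E [E var] * [E lit]]] :: [E [E var] * [E var]]]

Seq
Seq :: E
E :: E
E * E :: E
var * E :: E
var * lit :: E
var * lit :: E * E
var * lit :: var * E
var * lit :: var * var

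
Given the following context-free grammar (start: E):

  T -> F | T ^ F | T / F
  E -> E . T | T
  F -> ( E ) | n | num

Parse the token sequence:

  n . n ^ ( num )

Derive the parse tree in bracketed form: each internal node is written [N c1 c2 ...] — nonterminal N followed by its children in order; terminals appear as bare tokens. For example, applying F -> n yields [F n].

E
E . T
T . T
F . T
n . T
n . T ^ F
n . F ^ F
n . n ^ F
n . n ^ ( E )
n . n ^ ( T )
n . n ^ ( F )
n . n ^ ( num )

[E [E [T [F n]]] . [T [T [F n]] ^ [F ( [E [T [F num]]] )]]]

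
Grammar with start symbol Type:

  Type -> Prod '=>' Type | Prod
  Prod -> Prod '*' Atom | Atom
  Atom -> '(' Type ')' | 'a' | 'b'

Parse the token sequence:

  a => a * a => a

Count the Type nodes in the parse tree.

3

[Type [Prod [Atom a]] => [Type [Prod [Prod [Atom a]] * [Atom a]] => [Type [Prod [Atom a]]]]]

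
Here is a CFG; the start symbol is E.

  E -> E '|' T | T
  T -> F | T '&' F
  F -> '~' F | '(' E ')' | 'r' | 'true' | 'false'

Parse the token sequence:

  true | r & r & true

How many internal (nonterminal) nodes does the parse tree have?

10

[E [E [T [F true]]] | [T [T [T [F r]] & [F r]] & [F true]]]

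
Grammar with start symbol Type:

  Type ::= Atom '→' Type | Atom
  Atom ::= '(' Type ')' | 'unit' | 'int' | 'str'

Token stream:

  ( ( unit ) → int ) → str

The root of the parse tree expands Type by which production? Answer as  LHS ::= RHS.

Type ::= Atom '→' Type

[Type [Atom ( [Type [Atom ( [Type [Atom unit]] )] → [Type [Atom int]]] )] → [Type [Atom str]]]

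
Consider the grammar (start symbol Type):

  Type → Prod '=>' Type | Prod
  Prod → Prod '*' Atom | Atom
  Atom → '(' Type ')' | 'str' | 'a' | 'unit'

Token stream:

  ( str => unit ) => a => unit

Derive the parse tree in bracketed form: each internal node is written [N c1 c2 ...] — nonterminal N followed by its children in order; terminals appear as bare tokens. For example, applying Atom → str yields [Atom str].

[Type [Prod [Atom ( [Type [Prod [Atom str]] => [Type [Prod [Atom unit]]]] )]] => [Type [Prod [Atom a]] => [Type [Prod [Atom unit]]]]]

Type
Prod => Type
Atom => Type
( Type ) => Type
( Prod => Type ) => Type
( Atom => Type ) => Type
( str => Type ) => Type
( str => Prod ) => Type
( str => Atom ) => Type
( str => unit ) => Type
( str => unit ) => Prod => Type
( str => unit ) => Atom => Type
( str => unit ) => a => Type
( str => unit ) => a => Prod
( str => unit ) => a => Atom
( str => unit ) => a => unit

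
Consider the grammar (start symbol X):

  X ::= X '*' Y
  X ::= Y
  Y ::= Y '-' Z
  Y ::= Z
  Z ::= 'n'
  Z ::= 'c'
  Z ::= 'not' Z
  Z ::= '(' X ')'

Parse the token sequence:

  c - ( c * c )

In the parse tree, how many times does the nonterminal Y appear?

4

[X [Y [Y [Z c]] - [Z ( [X [X [Y [Z c]]] * [Y [Z c]]] )]]]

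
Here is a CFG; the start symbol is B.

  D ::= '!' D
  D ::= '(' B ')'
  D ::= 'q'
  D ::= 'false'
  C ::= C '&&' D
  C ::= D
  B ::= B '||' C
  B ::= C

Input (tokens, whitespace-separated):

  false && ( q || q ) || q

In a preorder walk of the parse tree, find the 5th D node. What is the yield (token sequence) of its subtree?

[B [B [C [C [D false]] && [D ( [B [B [C [D q]]] || [C [D q]]] )]]] || [C [D q]]]

q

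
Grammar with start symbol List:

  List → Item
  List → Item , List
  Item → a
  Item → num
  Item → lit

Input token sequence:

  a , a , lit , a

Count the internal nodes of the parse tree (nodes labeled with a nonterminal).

8

[List [Item a] , [List [Item a] , [List [Item lit] , [List [Item a]]]]]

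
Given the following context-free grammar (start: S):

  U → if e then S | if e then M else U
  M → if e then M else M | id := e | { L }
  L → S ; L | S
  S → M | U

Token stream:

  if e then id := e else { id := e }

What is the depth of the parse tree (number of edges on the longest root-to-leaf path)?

6

[S [M if e then [M id := e] else [M { [L [S [M id := e]]] }]]]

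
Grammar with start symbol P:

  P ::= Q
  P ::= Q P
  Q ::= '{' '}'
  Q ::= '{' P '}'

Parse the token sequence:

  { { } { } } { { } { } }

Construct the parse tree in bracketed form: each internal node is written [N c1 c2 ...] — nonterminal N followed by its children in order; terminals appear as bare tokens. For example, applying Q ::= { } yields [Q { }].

P
Q P
{ P } P
{ Q P } P
{ { } P } P
{ { } Q } P
{ { } { } } P
{ { } { } } Q
{ { } { } } { P }
{ { } { } } { Q P }
{ { } { } } { { } P }
{ { } { } } { { } Q }
{ { } { } } { { } { } }

[P [Q { [P [Q { }] [P [Q { }]]] }] [P [Q { [P [Q { }] [P [Q { }]]] }]]]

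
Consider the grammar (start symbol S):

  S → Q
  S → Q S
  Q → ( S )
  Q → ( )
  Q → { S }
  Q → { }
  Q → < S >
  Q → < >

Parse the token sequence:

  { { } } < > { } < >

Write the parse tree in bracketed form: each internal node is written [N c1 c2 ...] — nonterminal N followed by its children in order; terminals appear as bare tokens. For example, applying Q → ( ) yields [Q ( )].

[S [Q { [S [Q { }]] }] [S [Q < >] [S [Q { }] [S [Q < >]]]]]

S
Q S
{ S } S
{ Q } S
{ { } } S
{ { } } Q S
{ { } } < > S
{ { } } < > Q S
{ { } } < > { } S
{ { } } < > { } Q
{ { } } < > { } < >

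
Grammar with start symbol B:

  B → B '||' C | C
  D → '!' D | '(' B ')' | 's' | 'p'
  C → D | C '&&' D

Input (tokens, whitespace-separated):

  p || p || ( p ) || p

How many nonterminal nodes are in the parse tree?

15

[B [B [B [B [C [D p]]] || [C [D p]]] || [C [D ( [B [C [D p]]] )]]] || [C [D p]]]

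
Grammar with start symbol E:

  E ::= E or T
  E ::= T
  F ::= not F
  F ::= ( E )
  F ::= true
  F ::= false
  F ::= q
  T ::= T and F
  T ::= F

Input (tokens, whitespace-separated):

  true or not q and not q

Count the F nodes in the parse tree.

5

[E [E [T [F true]]] or [T [T [F not [F q]]] and [F not [F q]]]]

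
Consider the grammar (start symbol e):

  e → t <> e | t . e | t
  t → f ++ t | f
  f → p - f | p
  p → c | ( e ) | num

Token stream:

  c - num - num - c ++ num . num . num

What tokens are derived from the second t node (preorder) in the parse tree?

num

[e [t [f [p c] - [f [p num] - [f [p num] - [f [p c]]]]] ++ [t [f [p num]]]] . [e [t [f [p num]]] . [e [t [f [p num]]]]]]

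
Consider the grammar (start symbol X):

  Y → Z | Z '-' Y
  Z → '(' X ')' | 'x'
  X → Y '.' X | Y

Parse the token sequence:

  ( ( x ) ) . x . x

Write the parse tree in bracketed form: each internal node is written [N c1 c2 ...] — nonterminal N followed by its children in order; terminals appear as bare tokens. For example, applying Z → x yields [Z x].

[X [Y [Z ( [X [Y [Z ( [X [Y [Z x]]] )]]] )]] . [X [Y [Z x]] . [X [Y [Z x]]]]]

X
Y . X
Z . X
( X ) . X
( Y ) . X
( Z ) . X
( ( X ) ) . X
( ( Y ) ) . X
( ( Z ) ) . X
( ( x ) ) . X
( ( x ) ) . Y . X
( ( x ) ) . Z . X
( ( x ) ) . x . X
( ( x ) ) . x . Y
( ( x ) ) . x . Z
( ( x ) ) . x . x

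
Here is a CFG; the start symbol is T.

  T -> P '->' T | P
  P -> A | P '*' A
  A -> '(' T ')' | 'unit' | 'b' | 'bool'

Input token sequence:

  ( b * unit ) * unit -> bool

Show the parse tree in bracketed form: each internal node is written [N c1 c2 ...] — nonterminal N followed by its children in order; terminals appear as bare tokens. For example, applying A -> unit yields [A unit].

[T [P [P [A ( [T [P [P [A b]] * [A unit]]] )]] * [A unit]] -> [T [P [A bool]]]]

T
P -> T
P * A -> T
A * A -> T
( T ) * A -> T
( P ) * A -> T
( P * A ) * A -> T
( A * A ) * A -> T
( b * A ) * A -> T
( b * unit ) * A -> T
( b * unit ) * unit -> T
( b * unit ) * unit -> P
( b * unit ) * unit -> A
( b * unit ) * unit -> bool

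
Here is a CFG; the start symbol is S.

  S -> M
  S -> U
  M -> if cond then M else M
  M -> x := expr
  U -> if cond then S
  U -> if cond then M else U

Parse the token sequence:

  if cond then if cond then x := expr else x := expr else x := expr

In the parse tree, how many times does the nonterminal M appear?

[S [M if cond then [M if cond then [M x := expr] else [M x := expr]] else [M x := expr]]]

5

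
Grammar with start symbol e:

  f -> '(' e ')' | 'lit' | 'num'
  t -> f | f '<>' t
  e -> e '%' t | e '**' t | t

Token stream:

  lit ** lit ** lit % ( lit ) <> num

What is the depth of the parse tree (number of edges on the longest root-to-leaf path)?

[e [e [e [e [t [f lit]]] ** [t [f lit]]] ** [t [f lit]]] % [t [f ( [e [t [f lit]]] )] <> [t [f num]]]]

6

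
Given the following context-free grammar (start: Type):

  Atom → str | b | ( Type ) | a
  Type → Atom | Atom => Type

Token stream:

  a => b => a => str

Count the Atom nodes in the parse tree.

[Type [Atom a] => [Type [Atom b] => [Type [Atom a] => [Type [Atom str]]]]]

4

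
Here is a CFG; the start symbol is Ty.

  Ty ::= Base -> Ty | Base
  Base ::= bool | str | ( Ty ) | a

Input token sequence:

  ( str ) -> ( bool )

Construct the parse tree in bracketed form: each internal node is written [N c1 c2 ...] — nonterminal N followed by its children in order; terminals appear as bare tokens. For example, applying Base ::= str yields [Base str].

Ty
Base -> Ty
( Ty ) -> Ty
( Base ) -> Ty
( str ) -> Ty
( str ) -> Base
( str ) -> ( Ty )
( str ) -> ( Base )
( str ) -> ( bool )

[Ty [Base ( [Ty [Base str]] )] -> [Ty [Base ( [Ty [Base bool]] )]]]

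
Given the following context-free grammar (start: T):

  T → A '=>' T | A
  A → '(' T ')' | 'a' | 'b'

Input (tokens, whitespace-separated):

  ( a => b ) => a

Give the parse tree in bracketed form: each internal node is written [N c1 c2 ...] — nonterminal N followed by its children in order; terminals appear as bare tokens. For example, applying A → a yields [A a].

[T [A ( [T [A a] => [T [A b]]] )] => [T [A a]]]

T
A => T
( T ) => T
( A => T ) => T
( a => T ) => T
( a => A ) => T
( a => b ) => T
( a => b ) => A
( a => b ) => a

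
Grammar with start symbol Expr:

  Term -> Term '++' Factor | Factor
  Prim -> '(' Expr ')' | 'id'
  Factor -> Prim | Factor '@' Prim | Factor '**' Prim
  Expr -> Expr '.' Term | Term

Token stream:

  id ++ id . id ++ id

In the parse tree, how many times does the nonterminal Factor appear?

4

[Expr [Expr [Term [Term [Factor [Prim id]]] ++ [Factor [Prim id]]]] . [Term [Term [Factor [Prim id]]] ++ [Factor [Prim id]]]]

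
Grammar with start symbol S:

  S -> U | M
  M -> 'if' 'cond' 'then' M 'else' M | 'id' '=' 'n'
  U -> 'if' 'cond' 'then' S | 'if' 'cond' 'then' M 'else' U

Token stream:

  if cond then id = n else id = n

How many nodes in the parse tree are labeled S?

1

[S [M if cond then [M id = n] else [M id = n]]]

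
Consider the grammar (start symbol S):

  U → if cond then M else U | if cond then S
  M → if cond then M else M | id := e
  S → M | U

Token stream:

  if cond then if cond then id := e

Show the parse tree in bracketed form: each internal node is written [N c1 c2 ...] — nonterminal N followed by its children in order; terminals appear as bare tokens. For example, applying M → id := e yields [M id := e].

[S [U if cond then [S [U if cond then [S [M id := e]]]]]]

S
U
if cond then S
if cond then U
if cond then if cond then S
if cond then if cond then M
if cond then if cond then id := e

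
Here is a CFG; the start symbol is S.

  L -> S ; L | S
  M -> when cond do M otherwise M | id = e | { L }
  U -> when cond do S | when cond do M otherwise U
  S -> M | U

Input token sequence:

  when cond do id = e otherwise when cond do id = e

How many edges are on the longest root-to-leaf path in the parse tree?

[S [U when cond do [M id = e] otherwise [U when cond do [S [M id = e]]]]]

5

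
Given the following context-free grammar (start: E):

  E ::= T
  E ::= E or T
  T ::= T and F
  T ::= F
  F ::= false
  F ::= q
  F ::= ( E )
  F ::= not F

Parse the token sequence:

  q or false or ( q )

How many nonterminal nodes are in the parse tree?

[E [E [E [T [F q]]] or [T [F false]]] or [T [F ( [E [T [F q]]] )]]]

12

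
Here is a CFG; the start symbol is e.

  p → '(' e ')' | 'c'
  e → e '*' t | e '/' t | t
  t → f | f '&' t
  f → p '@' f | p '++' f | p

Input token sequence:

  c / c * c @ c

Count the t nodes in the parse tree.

[e [e [e [t [f [p c]]]] / [t [f [p c]]]] * [t [f [p c] @ [f [p c]]]]]

3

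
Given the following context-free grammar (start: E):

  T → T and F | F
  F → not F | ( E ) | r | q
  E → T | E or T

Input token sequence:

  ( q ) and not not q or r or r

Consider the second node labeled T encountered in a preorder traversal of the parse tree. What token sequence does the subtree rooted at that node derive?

( q )

[E [E [E [T [T [F ( [E [T [F q]]] )]] and [F not [F not [F q]]]]] or [T [F r]]] or [T [F r]]]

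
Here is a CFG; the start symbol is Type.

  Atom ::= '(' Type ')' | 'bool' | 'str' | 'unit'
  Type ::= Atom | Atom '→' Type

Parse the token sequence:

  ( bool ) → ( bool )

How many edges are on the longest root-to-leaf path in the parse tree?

5

[Type [Atom ( [Type [Atom bool]] )] → [Type [Atom ( [Type [Atom bool]] )]]]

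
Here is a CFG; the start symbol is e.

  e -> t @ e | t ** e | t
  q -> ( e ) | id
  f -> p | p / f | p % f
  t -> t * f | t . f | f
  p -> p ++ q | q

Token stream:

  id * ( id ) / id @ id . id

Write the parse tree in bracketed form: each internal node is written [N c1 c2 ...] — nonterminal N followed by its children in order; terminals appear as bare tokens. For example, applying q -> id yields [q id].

[e [t [t [f [p [q id]]]] * [f [p [q ( [e [t [f [p [q id]]]]] )]] / [f [p [q id]]]]] @ [e [t [t [f [p [q id]]]] . [f [p [q id]]]]]]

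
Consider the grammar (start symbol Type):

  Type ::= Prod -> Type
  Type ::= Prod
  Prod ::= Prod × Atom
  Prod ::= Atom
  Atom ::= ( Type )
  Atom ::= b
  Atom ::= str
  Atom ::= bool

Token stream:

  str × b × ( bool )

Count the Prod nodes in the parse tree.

4

[Type [Prod [Prod [Prod [Atom str]] × [Atom b]] × [Atom ( [Type [Prod [Atom bool]]] )]]]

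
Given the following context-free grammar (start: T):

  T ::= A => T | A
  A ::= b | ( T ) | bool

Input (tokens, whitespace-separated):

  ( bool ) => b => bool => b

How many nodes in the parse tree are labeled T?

[T [A ( [T [A bool]] )] => [T [A b] => [T [A bool] => [T [A b]]]]]

5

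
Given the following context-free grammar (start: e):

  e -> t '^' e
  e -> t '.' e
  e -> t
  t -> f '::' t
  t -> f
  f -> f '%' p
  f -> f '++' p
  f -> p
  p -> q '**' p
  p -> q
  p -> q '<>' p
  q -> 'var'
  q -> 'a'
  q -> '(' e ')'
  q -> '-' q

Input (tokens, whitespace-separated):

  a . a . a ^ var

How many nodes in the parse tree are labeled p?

[e [t [f [p [q a]]]] . [e [t [f [p [q a]]]] . [e [t [f [p [q a]]]] ^ [e [t [f [p [q var]]]]]]]]

4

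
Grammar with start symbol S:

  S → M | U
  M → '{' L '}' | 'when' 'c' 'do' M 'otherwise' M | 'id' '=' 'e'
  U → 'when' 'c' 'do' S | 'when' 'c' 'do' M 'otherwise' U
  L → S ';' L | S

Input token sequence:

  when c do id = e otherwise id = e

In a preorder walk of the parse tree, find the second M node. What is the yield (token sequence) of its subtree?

[S [M when c do [M id = e] otherwise [M id = e]]]

id = e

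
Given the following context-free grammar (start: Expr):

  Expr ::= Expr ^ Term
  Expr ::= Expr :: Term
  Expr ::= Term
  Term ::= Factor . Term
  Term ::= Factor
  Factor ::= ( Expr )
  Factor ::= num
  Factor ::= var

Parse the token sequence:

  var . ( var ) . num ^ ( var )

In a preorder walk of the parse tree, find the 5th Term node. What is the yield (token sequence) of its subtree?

( var )

[Expr [Expr [Term [Factor var] . [Term [Factor ( [Expr [Term [Factor var]]] )] . [Term [Factor num]]]]] ^ [Term [Factor ( [Expr [Term [Factor var]]] )]]]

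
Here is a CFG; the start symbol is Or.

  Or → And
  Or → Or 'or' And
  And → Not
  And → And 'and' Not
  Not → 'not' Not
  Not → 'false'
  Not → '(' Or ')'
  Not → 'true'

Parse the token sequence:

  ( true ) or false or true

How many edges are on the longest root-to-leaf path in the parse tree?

8

[Or [Or [Or [And [Not ( [Or [And [Not true]]] )]]] or [And [Not false]]] or [And [Not true]]]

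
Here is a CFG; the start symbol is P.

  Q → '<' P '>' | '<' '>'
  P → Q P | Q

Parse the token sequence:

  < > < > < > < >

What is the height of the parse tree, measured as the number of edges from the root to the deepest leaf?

[P [Q < >] [P [Q < >] [P [Q < >] [P [Q < >]]]]]

5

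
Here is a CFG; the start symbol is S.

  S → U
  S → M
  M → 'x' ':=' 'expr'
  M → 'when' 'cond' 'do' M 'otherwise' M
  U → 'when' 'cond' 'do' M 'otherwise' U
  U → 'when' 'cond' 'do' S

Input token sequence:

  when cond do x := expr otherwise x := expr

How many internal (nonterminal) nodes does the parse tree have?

[S [M when cond do [M x := expr] otherwise [M x := expr]]]

4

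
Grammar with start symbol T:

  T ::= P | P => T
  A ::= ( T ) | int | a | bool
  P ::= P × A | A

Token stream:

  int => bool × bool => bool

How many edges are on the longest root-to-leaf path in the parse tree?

[T [P [A int]] => [T [P [P [A bool]] × [A bool]] => [T [P [A bool]]]]]

5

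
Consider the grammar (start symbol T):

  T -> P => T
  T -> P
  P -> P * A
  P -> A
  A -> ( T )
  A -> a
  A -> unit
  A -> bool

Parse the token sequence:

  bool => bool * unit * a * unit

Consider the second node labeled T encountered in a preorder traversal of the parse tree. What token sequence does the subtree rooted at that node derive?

bool * unit * a * unit

[T [P [A bool]] => [T [P [P [P [P [A bool]] * [A unit]] * [A a]] * [A unit]]]]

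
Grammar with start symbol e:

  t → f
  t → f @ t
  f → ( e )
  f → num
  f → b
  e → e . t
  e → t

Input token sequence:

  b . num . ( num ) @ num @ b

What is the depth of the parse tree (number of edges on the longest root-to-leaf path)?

[e [e [e [t [f b]]] . [t [f num]]] . [t [f ( [e [t [f num]]] )] @ [t [f num] @ [t [f b]]]]]

6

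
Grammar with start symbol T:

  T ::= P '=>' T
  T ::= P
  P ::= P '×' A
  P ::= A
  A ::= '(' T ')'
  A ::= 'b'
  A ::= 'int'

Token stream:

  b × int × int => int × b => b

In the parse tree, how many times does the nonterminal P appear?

[T [P [P [P [A b]] × [A int]] × [A int]] => [T [P [P [A int]] × [A b]] => [T [P [A b]]]]]

6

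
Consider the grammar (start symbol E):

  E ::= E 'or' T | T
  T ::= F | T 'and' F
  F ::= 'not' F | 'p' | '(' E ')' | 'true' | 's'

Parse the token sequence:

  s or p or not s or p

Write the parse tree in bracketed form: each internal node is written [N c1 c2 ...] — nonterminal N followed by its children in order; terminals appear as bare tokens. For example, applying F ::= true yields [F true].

E
E or T
E or T or T
E or T or T or T
T or T or T or T
F or T or T or T
s or T or T or T
s or F or T or T
s or p or T or T
s or p or F or T
s or p or not F or T
s or p or not s or T
s or p or not s or F
s or p or not s or p

[E [E [E [E [T [F s]]] or [T [F p]]] or [T [F not [F s]]]] or [T [F p]]]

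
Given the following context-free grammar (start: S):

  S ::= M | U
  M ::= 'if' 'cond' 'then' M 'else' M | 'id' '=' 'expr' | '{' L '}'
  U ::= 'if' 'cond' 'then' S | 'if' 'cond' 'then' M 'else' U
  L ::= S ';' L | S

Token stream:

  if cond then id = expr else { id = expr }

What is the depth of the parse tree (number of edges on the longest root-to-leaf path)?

[S [M if cond then [M id = expr] else [M { [L [S [M id = expr]]] }]]]

6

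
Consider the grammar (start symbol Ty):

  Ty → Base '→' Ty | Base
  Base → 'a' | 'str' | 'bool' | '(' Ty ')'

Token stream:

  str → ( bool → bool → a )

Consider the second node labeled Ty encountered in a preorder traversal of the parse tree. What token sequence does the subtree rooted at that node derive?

[Ty [Base str] → [Ty [Base ( [Ty [Base bool] → [Ty [Base bool] → [Ty [Base a]]]] )]]]

( bool → bool → a )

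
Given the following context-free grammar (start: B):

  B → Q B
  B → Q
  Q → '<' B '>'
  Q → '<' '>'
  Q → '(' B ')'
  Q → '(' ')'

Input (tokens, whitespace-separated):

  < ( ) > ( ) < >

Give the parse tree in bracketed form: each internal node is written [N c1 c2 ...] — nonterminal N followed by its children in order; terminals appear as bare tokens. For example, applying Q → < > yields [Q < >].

B
Q B
< B > B
< Q > B
< ( ) > B
< ( ) > Q B
< ( ) > ( ) B
< ( ) > ( ) Q
< ( ) > ( ) < >

[B [Q < [B [Q ( )]] >] [B [Q ( )] [B [Q < >]]]]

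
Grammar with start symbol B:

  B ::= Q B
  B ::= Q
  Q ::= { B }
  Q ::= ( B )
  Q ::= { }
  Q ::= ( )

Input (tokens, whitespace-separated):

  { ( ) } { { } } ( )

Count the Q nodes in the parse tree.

[B [Q { [B [Q ( )]] }] [B [Q { [B [Q { }]] }] [B [Q ( )]]]]

5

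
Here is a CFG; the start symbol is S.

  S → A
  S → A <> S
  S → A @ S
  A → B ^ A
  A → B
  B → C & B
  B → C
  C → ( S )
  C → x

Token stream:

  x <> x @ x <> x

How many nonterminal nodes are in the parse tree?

[S [A [B [C x]]] <> [S [A [B [C x]]] @ [S [A [B [C x]]] <> [S [A [B [C x]]]]]]]

16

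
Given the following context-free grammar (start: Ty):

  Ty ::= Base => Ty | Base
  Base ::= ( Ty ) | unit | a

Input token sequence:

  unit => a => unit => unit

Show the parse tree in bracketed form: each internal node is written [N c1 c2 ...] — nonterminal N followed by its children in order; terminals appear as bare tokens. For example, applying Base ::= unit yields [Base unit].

Ty
Base => Ty
unit => Ty
unit => Base => Ty
unit => a => Ty
unit => a => Base => Ty
unit => a => unit => Ty
unit => a => unit => Base
unit => a => unit => unit

[Ty [Base unit] => [Ty [Base a] => [Ty [Base unit] => [Ty [Base unit]]]]]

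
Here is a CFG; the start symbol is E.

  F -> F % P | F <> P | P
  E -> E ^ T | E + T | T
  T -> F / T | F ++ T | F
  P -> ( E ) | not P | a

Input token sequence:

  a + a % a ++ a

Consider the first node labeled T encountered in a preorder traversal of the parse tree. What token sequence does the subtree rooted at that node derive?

[E [E [T [F [P a]]]] + [T [F [F [P a]] % [P a]] ++ [T [F [P a]]]]]

a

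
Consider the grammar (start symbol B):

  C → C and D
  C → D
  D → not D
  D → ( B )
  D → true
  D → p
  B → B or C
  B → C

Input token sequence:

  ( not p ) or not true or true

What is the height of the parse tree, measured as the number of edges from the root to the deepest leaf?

[B [B [B [C [D ( [B [C [D not [D p]]]] )]]] or [C [D not [D true]]]] or [C [D true]]]

9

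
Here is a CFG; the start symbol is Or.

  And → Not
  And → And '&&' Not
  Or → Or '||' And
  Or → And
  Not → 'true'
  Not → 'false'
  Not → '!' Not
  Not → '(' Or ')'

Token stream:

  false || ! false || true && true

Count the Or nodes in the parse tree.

[Or [Or [Or [And [Not false]]] || [And [Not ! [Not false]]]] || [And [And [Not true]] && [Not true]]]

3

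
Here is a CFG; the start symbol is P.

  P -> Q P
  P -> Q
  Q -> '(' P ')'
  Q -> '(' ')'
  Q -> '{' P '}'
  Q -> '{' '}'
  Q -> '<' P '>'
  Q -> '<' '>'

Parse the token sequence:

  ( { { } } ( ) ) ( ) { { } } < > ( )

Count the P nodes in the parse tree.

[P [Q ( [P [Q { [P [Q { }]] }] [P [Q ( )]]] )] [P [Q ( )] [P [Q { [P [Q { }]] }] [P [Q < >] [P [Q ( )]]]]]]

9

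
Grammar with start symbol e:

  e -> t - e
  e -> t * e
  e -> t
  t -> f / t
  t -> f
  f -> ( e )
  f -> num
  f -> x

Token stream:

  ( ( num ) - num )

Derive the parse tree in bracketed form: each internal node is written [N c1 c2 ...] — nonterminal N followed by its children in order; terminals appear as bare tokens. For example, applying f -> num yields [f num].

e
t
f
( e )
( t - e )
( f - e )
( ( e ) - e )
( ( t ) - e )
( ( f ) - e )
( ( num ) - e )
( ( num ) - t )
( ( num ) - f )
( ( num ) - num )

[e [t [f ( [e [t [f ( [e [t [f num]]] )]] - [e [t [f num]]]] )]]]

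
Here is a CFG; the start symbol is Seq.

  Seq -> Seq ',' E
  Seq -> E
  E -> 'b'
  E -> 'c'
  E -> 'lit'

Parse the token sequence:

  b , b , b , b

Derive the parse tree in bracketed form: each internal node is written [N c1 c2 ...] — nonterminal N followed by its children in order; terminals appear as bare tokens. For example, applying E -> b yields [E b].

Seq
Seq , E
Seq , E , E
Seq , E , E , E
E , E , E , E
b , E , E , E
b , b , E , E
b , b , b , E
b , b , b , b

[Seq [Seq [Seq [Seq [E b]] , [E b]] , [E b]] , [E b]]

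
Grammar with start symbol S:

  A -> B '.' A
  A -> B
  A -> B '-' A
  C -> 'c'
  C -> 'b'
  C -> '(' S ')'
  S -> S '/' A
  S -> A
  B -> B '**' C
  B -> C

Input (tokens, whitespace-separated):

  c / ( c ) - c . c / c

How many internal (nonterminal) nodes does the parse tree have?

[S [S [S [A [B [C c]]]] / [A [B [C ( [S [A [B [C c]]]] )]] - [A [B [C c]] . [A [B [C c]]]]]] / [A [B [C c]]]]

22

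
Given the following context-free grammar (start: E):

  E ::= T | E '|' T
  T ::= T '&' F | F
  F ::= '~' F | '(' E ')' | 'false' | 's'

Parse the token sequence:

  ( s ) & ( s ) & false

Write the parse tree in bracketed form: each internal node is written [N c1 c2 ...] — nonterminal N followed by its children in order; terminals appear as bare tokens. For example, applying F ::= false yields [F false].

E
T
T & F
T & F & F
F & F & F
( E ) & F & F
( T ) & F & F
( F ) & F & F
( s ) & F & F
( s ) & ( E ) & F
( s ) & ( T ) & F
( s ) & ( F ) & F
( s ) & ( s ) & F
( s ) & ( s ) & false

[E [T [T [T [F ( [E [T [F s]]] )]] & [F ( [E [T [F s]]] )]] & [F false]]]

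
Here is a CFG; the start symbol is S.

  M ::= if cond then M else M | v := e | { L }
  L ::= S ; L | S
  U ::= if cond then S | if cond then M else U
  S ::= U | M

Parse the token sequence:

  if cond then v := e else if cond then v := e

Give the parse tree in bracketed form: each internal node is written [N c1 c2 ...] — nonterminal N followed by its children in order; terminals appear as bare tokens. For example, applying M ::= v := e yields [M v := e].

[S [U if cond then [M v := e] else [U if cond then [S [M v := e]]]]]

S
U
if cond then M else U
if cond then v := e else U
if cond then v := e else if cond then S
if cond then v := e else if cond then M
if cond then v := e else if cond then v := e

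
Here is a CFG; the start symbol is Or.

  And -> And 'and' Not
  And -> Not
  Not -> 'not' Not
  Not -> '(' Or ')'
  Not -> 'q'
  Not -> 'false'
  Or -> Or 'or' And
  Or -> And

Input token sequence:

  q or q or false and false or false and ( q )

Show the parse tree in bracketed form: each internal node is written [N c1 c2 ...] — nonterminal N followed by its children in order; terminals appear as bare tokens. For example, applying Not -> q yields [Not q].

Or
Or or And
Or or And or And
Or or And or And or And
And or And or And or And
Not or And or And or And
q or And or And or And
q or Not or And or And
q or q or And or And
q or q or And and Not or And
q or q or Not and Not or And
q or q or false and Not or And
q or q or false and false or And
q or q or false and false or And and Not
q or q or false and false or Not and Not
q or q or false and false or false and Not
q or q or false and false or false and ( Or )
q or q or false and false or false and ( And )
q or q or false and false or false and ( Not )
q or q or false and false or false and ( q )

[Or [Or [Or [Or [And [Not q]]] or [And [Not q]]] or [And [And [Not false]] and [Not false]]] or [And [And [Not false]] and [Not ( [Or [And [Not q]]] )]]]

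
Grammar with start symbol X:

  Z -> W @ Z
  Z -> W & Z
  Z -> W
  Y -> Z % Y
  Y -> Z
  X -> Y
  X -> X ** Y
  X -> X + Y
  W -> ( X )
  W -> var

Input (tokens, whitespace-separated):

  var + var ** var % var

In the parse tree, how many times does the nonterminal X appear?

3

[X [X [X [Y [Z [W var]]]] + [Y [Z [W var]]]] ** [Y [Z [W var]] % [Y [Z [W var]]]]]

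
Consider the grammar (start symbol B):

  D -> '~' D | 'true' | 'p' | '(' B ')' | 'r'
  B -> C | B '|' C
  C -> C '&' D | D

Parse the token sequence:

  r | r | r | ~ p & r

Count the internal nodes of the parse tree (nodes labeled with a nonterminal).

15

[B [B [B [B [C [D r]]] | [C [D r]]] | [C [D r]]] | [C [C [D ~ [D p]]] & [D r]]]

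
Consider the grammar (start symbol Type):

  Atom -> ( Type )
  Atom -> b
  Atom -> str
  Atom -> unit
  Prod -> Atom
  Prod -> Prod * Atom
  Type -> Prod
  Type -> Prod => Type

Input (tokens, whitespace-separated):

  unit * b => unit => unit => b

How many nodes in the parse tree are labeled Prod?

5

[Type [Prod [Prod [Atom unit]] * [Atom b]] => [Type [Prod [Atom unit]] => [Type [Prod [Atom unit]] => [Type [Prod [Atom b]]]]]]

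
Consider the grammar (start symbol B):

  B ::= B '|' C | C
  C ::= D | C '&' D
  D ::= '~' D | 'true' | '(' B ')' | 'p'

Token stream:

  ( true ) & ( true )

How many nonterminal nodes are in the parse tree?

11

[B [C [C [D ( [B [C [D true]]] )]] & [D ( [B [C [D true]]] )]]]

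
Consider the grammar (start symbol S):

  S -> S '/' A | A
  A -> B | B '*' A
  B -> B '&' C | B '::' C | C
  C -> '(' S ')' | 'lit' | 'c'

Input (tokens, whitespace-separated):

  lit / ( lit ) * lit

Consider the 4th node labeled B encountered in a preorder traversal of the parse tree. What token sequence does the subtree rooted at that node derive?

lit

[S [S [A [B [C lit]]]] / [A [B [C ( [S [A [B [C lit]]]] )]] * [A [B [C lit]]]]]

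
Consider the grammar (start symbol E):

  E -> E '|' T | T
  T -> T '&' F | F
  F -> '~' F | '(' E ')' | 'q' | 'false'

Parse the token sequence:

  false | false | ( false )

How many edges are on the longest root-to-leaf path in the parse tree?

[E [E [E [T [F false]]] | [T [F false]]] | [T [F ( [E [T [F false]]] )]]]

6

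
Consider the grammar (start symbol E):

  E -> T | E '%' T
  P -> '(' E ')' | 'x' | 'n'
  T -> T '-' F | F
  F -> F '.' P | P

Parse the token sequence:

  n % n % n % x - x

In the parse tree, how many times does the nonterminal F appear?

[E [E [E [E [T [F [P n]]]] % [T [F [P n]]]] % [T [F [P n]]]] % [T [T [F [P x]]] - [F [P x]]]]

5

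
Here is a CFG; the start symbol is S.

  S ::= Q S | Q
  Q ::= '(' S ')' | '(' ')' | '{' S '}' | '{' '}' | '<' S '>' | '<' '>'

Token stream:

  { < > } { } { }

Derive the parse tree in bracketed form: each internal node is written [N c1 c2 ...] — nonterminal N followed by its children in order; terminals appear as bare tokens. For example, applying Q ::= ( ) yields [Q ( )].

S
Q S
{ S } S
{ Q } S
{ < > } S
{ < > } Q S
{ < > } { } S
{ < > } { } Q
{ < > } { } { }

[S [Q { [S [Q < >]] }] [S [Q { }] [S [Q { }]]]]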